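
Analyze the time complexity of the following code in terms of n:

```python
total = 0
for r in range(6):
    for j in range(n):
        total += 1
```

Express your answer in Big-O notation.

Each loop level contributes: 1 × n. Multiplying the contributions gives O(n).

Answer: O(n)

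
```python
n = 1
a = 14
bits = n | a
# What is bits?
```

Trace:
`n = 1` → n = 1
`a = 14` → a = 14
`bits = n | a` → bits = 15
So bits = 15

Answer: 15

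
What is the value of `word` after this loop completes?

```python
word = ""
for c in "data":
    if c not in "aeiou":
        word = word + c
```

Remove vowels from 'data'
`word` takes the values: "" → "d" → "dt"

Answer: "dt"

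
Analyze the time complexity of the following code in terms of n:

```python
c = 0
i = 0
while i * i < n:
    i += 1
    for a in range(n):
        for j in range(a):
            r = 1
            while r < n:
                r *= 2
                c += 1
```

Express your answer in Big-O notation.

Each loop level contributes: √n × n × n × log n. Multiplying the contributions gives O(n^2√n log n).

Answer: O(n^2√n log n)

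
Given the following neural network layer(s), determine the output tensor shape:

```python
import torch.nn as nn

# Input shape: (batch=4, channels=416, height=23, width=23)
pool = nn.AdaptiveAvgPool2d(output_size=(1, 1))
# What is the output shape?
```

Input: (4, 416, 23, 23) -> Output: (4, 416, 1, 1)

Answer: (4, 416, 1, 1)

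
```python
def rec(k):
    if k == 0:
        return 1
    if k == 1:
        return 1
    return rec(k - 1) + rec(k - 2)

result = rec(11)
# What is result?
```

Build up from base cases: rec(0)=1, rec(1)=1, rec(2)=2, rec(3)=3, rec(4)=5, rec(5)=8, rec(6)=13, ..., rec(11)=144

Answer: 144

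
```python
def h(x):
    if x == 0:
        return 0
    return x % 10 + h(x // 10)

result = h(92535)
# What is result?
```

Sum of digits of 92535: 5 + 3 + 5 + 2 + 9 = 24

Answer: 24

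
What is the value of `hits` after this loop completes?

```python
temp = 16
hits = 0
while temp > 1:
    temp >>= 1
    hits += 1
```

Count right shifts until 1
`hits` takes the values: 0 → 1 → 2 → 3 → 4

Answer: 4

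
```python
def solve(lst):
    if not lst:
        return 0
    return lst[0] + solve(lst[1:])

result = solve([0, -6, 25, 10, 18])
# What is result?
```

0 + (-6) + 25 + 10 + 18 + 0 = 47

Answer: 47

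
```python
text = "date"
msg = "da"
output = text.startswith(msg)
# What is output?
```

Trace:
`text = "date"` → text = 'date'
`msg = "da"` → msg = 'da'
`output = text.startswith(msg)` → output = True
So output = True

Answer: True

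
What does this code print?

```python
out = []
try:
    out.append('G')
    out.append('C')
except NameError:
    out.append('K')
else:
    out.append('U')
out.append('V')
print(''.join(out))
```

Execution trace: 'G' (try body) → 'C' (try body, no exception) → 'U' (else) → 'V' (after the try/except). Output: GCUV

Answer: GCUV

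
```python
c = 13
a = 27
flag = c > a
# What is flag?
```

Trace:
`c = 13` → c = 13
`a = 27` → a = 27
`flag = c > a` → flag = False
So flag = False

Answer: False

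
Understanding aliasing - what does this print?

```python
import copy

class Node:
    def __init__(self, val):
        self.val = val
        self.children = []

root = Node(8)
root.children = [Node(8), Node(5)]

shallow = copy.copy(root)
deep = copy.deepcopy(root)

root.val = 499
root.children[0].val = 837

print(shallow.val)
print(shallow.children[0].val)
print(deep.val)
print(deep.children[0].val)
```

Key concept: deep copy with custom objects.
Step by step:
`root = Node(8)` → root = Node(val=8, children=[])
`root.children = [Node(8), Node(5)]` → root = Node(val=8, children=[Node(val=8, children=[]), Node(val=5, children=[])])
`shallow = copy.copy(root)` → shallow = Node(val=8, children=[Node(val=8, children=[]), Node(val=5, children=[])])
`deep = copy.deepcopy(root)` → deep = Node(val=8, children=[Node(val=8, children=[]), Node(val=5, children=[])])
`root.val = 499` → root = Node(val=499, children=[Node(val=8, children=[]), Node(val=5, children=[])])
`root.children[0].val = 837` → root = Node(val=499, children=[Node(val=837, children=[]), Node(val=5, children=[])]); shallow = Node(val=8, children=[Node(val=837, children=[]), Node(val=5, children=[])])
`print(shallow.val)` → prints 8
`print(shallow.children[0].val)` → prints 837
`print(deep.val)` → prints 8
`print(deep.children[0].val)` → prints 8

Answer:
8
837
8
8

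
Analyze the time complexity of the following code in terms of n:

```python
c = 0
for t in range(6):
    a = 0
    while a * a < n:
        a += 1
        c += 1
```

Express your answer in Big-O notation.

Each loop level contributes: 1 × √n. Multiplying the contributions gives O(√n).

Answer: O(√n)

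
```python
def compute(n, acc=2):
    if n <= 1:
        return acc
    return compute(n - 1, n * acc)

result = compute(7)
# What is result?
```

Accumulator trace (n, acc): (7, 2) -> (6, 14) -> (5, 84) -> (4, 420) -> (3, 1680) -> (2, 5040) -> (1, 10080) -> return 10080

Answer: 10080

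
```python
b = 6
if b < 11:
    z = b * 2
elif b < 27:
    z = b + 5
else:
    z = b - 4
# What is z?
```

Trace:
`b = 6` → b = 6
`if b < 11: ...` → b < 11 is True → z = 12
So z = 12

Answer: 12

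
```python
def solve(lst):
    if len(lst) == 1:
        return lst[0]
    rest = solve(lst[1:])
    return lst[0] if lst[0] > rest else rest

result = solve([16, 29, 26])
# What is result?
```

Recursive max over [16, 29, 26] = 29

Answer: 29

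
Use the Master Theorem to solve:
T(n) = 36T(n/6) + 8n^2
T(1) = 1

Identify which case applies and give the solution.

a=36, b=6, f(n)=8n^2. log_6(36) = 2. Since c=2 = 2, Case 2 applies: T(n) = Θ(n^log_b(a) · log n) = O(n^2 log n).

Answer: O(n^2 log n) - Case 2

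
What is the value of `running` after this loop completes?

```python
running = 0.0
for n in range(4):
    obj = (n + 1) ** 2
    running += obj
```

Sum of squared losses 1² + 2² + ... + 4²
`running` takes the values: 0.0 → 1.0 → 5.0 → 14.0 → 30.0

Answer: 30.0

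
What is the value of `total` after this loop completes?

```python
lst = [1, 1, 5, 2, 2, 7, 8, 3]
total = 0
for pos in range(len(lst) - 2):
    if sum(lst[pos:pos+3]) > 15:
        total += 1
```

Count windows with sum > 15
`total` takes the values: 0 → 1 → 2

Answer: 2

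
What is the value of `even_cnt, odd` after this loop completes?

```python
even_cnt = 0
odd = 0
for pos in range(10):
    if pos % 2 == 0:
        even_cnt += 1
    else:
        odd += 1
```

Count evens and odds in range(10)
`even_cnt, odd` takes the values: (0, 0) → (1, 0) → (1, 1) → (2, 1) → (2, 2) → (3, 2) → (3, 3) → (4, 3) → (4, 4) → (5, 4) → (5, 5)

Answer: 5, 5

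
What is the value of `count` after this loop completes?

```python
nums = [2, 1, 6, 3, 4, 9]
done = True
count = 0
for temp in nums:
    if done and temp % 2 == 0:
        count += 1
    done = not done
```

Count even values at even positions
`count` takes the values: 0 → 1 → 2 → 3

Answer: 3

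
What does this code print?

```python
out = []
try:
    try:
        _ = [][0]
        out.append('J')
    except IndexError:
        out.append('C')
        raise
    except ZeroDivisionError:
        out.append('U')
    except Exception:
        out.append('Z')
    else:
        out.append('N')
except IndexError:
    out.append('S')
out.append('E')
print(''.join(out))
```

Execution trace: 'C' (inner except IndexError) → 'S' (outer except IndexError) → 'E' (after the try/except). Output: CSE

Answer: CSE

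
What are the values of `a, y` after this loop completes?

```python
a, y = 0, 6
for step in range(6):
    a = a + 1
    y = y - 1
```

a goes 0→6, y goes 6→0
`a, y` takes the values: (0, 6) → (1, 6) → (1, 5) → (2, 5) → (2, 4) → (3, 4) → (3, 3) → (4, 3) → (4, 2) → (5, 2) → (5, 1) → (6, 1) → (6, 0)

Answer: 6, 0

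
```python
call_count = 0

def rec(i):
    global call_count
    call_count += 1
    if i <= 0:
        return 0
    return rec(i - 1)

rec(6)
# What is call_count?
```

Linear recursion stepping by 1: 7 calls from i=6 down to ≤0.

Answer: 7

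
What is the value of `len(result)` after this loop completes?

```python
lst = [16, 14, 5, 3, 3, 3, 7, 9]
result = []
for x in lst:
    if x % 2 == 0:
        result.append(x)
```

Count even numbers in [16, 14, 5, 3, 3, 3, 7, 9]
`result` takes the values: [] → [16] → [16, 14]
So `len(result)` = 2

Answer: 2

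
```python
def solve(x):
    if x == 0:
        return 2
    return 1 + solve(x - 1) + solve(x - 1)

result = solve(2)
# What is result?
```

solve(x) = 1 + 2·solve(x-1), solve(0)=2. Closed form: (2+1)·2^2 - 1 = 11.

Answer: 11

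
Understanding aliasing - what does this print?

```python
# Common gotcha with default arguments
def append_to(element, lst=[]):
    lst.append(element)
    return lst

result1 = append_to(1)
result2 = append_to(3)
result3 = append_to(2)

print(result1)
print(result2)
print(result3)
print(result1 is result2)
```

Key concept: mutable default argument gotcha.
Step by step:
`result1 = append_to(1)` → result1 = [1]
`result2 = append_to(3)` → result1 = [1, 3] (same object as result2); result2 = [1, 3] (same object as result1)
`result3 = append_to(2)` → result1 = [1, 3, 2] (same object as result2, result3); result2 = [1, 3, 2] (same object as result1, result3); result3 = [1, 3, 2] (same object as result1, result2)
`print(result1)` → prints [1, 3, 2]
`print(result2)` → prints [1, 3, 2]
`print(result3)` → prints [1, 3, 2]
`print(result1 is result2)` → prints True

Answer:
[1, 3, 2]
[1, 3, 2]
[1, 3, 2]
True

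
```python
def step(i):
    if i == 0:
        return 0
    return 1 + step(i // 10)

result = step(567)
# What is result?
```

Count of digits of 567: 3

Answer: 3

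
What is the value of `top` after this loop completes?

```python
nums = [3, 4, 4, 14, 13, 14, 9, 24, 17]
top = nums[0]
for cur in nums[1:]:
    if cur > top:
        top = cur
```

Maximum of [3, 4, 4, 14, 13, 14, 9, 24, 17]
`top` takes the values: 3 → 4 → 14 → 24

Answer: 24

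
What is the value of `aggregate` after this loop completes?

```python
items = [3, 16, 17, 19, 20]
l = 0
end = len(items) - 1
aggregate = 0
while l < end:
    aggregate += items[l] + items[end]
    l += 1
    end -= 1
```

Sum of pairs from ends
`aggregate` takes the values: 0 → 23 → 58

Answer: 58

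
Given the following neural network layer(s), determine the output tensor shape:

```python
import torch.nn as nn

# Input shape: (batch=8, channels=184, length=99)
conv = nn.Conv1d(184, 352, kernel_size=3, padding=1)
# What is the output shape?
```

Input: (8, 184, 99) -> Output: (8, 352, 99)

Answer: (8, 352, 99)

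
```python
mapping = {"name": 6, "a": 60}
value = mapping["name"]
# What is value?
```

Trace:
`mapping = {"name": 6, "a": 60}` → mapping = {'name': 6, 'a': 60}
`value = mapping["name"]` → value = 6
So value = 6

Answer: 6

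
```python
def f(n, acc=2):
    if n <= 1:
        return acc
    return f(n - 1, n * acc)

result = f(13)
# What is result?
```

Accumulator trace (n, acc): (13, 2) -> (12, 26) -> (11, 312) -> (10, 3432) -> (9, 34320) -> (8, 308880) -> (7, 2471040) -> (6, 17297280) -> (5, 103783680) -> (4, 518918400) -> (3, 2075673600) -> (2, 6227020800) -> (1, 12454041600) -> return 12454041600

Answer: 12454041600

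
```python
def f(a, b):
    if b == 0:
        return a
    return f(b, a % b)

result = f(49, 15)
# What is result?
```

f(49, 15) -> f(15, 4) -> f(4, 3) -> f(3, 1) -> f(1, 0) -> 1

Answer: 1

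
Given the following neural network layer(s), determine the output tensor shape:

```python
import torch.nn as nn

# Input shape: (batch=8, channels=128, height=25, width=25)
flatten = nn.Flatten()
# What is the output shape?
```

Input: (8, 128, 25, 25) -> Output: (8, 80000)

Answer: (8, 80000)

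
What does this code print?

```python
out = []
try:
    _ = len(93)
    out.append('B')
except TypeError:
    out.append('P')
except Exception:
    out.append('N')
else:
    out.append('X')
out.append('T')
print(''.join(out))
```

Execution trace: 'P' (except TypeError) → 'T' (after the try/except). Output: PT

Answer: PT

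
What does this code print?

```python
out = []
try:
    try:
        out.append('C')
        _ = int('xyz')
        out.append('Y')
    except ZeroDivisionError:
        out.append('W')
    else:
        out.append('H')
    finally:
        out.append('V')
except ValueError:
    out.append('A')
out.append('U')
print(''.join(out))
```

Execution trace: 'C' (try body) → 'V' (finally) → 'A' (outer except ValueError) → 'U' (after the try/except). Output: CVAU

Answer: CVAU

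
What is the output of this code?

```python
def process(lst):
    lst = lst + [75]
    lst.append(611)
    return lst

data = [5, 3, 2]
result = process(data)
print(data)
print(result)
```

Key concept: rebinding parameter vs mutation.
Step by step:
`data = [5, 3, 2]` → data = [5, 3, 2]
`result = process(data)` → result = [5, 3, 2, 75, 611]
`print(data)` → prints [5, 3, 2]
`print(result)` → prints [5, 3, 2, 75, 611]

Answer:
[5, 3, 2]
[5, 3, 2, 75, 611]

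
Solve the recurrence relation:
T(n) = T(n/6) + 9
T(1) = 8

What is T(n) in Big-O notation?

Each step divides n by 6 and adds 9. After log_6(n) steps we reach T(1)=8. So T(n) = 9·log_6(n) + 8 = O(log n).

Answer: O(log n)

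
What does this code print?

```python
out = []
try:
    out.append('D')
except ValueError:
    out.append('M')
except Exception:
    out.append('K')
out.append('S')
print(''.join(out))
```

Execution trace: 'D' (try body, no exception) → 'S' (after the try/except). Output: DS

Answer: DS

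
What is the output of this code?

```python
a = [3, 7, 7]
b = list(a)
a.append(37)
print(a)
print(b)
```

Key concept: list() constructor creates copy.
Step by step:
`a = [3, 7, 7]` → a = [3, 7, 7]
`b = list(a)` → b = [3, 7, 7]
`a.append(37)` → a = [3, 7, 7, 37]
`print(a)` → prints [3, 7, 7, 37]
`print(b)` → prints [3, 7, 7]

Answer:
[3, 7, 7, 37]
[3, 7, 7]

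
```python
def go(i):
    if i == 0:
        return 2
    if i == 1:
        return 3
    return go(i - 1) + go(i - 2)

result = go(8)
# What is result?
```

Build up from base cases: go(0)=2, go(1)=3, go(2)=5, go(3)=8, go(4)=13, go(5)=21, go(6)=34, ..., go(8)=89

Answer: 89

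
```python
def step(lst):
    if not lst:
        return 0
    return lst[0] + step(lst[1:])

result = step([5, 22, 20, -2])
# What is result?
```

5 + 22 + 20 + (-2) + 0 = 45

Answer: 45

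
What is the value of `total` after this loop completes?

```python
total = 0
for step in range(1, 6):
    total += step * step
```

Sum of squares 1² to 5² = 55
`total` takes the values: 0 → 1 → 5 → 14 → 30 → 55

Answer: 55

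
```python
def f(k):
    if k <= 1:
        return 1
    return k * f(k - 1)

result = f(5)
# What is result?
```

f(5) = 5 * 4 * 3 * 2 * 1 = 120

Answer: 120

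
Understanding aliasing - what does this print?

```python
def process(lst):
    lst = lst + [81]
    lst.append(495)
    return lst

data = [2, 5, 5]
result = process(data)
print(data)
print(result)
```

Key concept: rebinding parameter vs mutation.
Step by step:
`data = [2, 5, 5]` → data = [2, 5, 5]
`result = process(data)` → result = [2, 5, 5, 81, 495]
`print(data)` → prints [2, 5, 5]
`print(result)` → prints [2, 5, 5, 81, 495]

Answer:
[2, 5, 5]
[2, 5, 5, 81, 495]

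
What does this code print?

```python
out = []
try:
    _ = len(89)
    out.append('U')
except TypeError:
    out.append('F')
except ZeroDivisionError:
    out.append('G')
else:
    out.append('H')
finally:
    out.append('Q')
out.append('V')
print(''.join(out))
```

Execution trace: 'F' (except TypeError) → 'Q' (finally) → 'V' (after the try/except). Output: FQV

Answer: FQV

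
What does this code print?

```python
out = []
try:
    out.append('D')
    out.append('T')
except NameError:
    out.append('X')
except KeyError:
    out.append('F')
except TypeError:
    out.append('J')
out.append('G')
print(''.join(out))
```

Execution trace: 'D' (try body) → 'T' (try body, no exception) → 'G' (after the try/except). Output: DTG

Answer: DTG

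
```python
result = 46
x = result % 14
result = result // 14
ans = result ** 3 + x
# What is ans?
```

Trace:
`result = 46` → result = 46
`x = result % 14` → x = 4
`result = result // 14` → result = 3
`ans = result ** 3 + x` → ans = 31
So ans = 31

Answer: 31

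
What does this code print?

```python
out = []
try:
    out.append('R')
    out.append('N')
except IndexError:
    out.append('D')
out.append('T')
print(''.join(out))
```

Execution trace: 'R' (try body) → 'N' (try body, no exception) → 'T' (after the try/except). Output: RNT

Answer: RNT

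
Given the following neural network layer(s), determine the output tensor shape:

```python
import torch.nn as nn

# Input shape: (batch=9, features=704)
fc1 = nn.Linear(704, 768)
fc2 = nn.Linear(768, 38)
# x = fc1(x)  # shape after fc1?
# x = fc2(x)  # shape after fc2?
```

Input: (9, 704) -> after fc1: (9, 768) -> Output: (9, 38)

Answer: (9, 38)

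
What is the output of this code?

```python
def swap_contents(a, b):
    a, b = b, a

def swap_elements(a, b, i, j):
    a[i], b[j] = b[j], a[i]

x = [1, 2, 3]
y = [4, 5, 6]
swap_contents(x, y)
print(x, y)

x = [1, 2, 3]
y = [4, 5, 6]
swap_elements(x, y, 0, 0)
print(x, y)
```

Key concept: parameter rebinding vs mutation.
Step by step:
`x = [1, 2, 3]` → x = [1, 2, 3]
`y = [4, 5, 6]` → y = [4, 5, 6]
`swap_contents(x, y)` → no visible change to tracked variables
`print(x, y)` → prints [1, 2, 3] [4, 5, 6]
`x = [1, 2, 3]` → x = [1, 2, 3]
`y = [4, 5, 6]` → y = [4, 5, 6]
`swap_elements(x, y, 0, 0)` → x = [4, 2, 3]; y = [1, 5, 6]
`print(x, y)` → prints [4, 2, 3] [1, 5, 6]

Answer:
[1, 2, 3] [4, 5, 6]
[4, 2, 3] [1, 5, 6]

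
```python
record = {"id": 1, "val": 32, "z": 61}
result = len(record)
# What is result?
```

Trace:
`record = {"id": 1, "val": 32, "z": 61}` → record = {'id': 1, 'val': 32, 'z': 61}
`result = len(record)` → result = 3
So result = 3

Answer: 3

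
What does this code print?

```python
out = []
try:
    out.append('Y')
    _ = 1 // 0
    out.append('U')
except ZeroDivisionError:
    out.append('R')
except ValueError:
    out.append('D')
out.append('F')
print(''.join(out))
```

Execution trace: 'Y' (try body) → 'R' (except ZeroDivisionError) → 'F' (after the try/except). Output: YRF

Answer: YRF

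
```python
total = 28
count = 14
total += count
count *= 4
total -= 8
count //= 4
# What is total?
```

Trace:
`total = 28` → total = 28
`count = 14` → count = 14
`total += count` → total = 42
`count *= 4` → count = 56
`total -= 8` → total = 34
`count //= 4` → count = 14
So total = 34

Answer: 34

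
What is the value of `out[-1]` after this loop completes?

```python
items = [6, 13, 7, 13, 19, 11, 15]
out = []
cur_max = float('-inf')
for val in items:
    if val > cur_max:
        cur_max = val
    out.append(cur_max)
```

Running max ends at 19
`out` takes the values: [] → [6] → [6, 13] → [6, 13, 13] → [6, 13, 13, 13] → [6, 13, 13, 13, 19] → [6, 13, 13, 13, 19, 19] → [6, 13, 13, 13, 19, 19, 19]
So `out[-1]` = 19

Answer: 19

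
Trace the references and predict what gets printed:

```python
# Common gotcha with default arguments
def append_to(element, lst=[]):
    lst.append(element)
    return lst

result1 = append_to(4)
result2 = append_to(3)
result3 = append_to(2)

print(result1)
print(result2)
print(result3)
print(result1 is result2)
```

Key concept: mutable default argument gotcha.
Step by step:
`result1 = append_to(4)` → result1 = [4]
`result2 = append_to(3)` → result1 = [4, 3] (same object as result2); result2 = [4, 3] (same object as result1)
`result3 = append_to(2)` → result1 = [4, 3, 2] (same object as result2, result3); result2 = [4, 3, 2] (same object as result1, result3); result3 = [4, 3, 2] (same object as result1, result2)
`print(result1)` → prints [4, 3, 2]
`print(result2)` → prints [4, 3, 2]
`print(result3)` → prints [4, 3, 2]
`print(result1 is result2)` → prints True

Answer:
[4, 3, 2]
[4, 3, 2]
[4, 3, 2]
True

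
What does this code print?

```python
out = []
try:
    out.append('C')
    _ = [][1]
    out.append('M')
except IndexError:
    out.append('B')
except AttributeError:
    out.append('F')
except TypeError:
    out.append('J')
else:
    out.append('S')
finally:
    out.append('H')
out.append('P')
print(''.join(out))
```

Execution trace: 'C' (try body) → 'B' (except IndexError) → 'H' (finally) → 'P' (after the try/except). Output: CBHP

Answer: CBHP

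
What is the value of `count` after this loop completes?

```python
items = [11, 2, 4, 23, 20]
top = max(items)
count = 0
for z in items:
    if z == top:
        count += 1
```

Count of max value 23 in [11, 2, 4, 23, 20]
`count` takes the values: 0 → 1

Answer: 1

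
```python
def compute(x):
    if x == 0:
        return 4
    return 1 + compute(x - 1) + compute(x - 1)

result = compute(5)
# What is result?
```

compute(x) = 1 + 2·compute(x-1), compute(0)=4. Closed form: (4+1)·2^5 - 1 = 159.

Answer: 159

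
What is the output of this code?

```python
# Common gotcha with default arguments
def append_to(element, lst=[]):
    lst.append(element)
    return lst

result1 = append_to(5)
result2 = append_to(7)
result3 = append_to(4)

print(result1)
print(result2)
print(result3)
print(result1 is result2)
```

Key concept: mutable default argument gotcha.
Step by step:
`result1 = append_to(5)` → result1 = [5]
`result2 = append_to(7)` → result1 = [5, 7] (same object as result2); result2 = [5, 7] (same object as result1)
`result3 = append_to(4)` → result1 = [5, 7, 4] (same object as result2, result3); result2 = [5, 7, 4] (same object as result1, result3); result3 = [5, 7, 4] (same object as result1, result2)
`print(result1)` → prints [5, 7, 4]
`print(result2)` → prints [5, 7, 4]
`print(result3)` → prints [5, 7, 4]
`print(result1 is result2)` → prints True

Answer:
[5, 7, 4]
[5, 7, 4]
[5, 7, 4]
True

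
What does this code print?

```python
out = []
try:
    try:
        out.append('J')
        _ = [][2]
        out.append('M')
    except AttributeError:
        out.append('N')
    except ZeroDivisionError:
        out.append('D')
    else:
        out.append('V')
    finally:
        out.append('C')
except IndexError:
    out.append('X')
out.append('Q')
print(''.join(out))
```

Execution trace: 'J' (inner try body) → 'C' (inner finally) → 'X' (outer except IndexError) → 'Q' (after the try/except). Output: JCXQ

Answer: JCXQ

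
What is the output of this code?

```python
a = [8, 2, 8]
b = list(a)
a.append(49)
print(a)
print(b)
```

Key concept: list() constructor creates copy.
Step by step:
`a = [8, 2, 8]` → a = [8, 2, 8]
`b = list(a)` → b = [8, 2, 8]
`a.append(49)` → a = [8, 2, 8, 49]
`print(a)` → prints [8, 2, 8, 49]
`print(b)` → prints [8, 2, 8]

Answer:
[8, 2, 8, 49]
[8, 2, 8]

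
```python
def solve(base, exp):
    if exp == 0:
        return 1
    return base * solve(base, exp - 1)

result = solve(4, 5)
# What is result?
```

solve(4, 5) = 4 * 4 * 4 * 4 * 4 = 1024

Answer: 1024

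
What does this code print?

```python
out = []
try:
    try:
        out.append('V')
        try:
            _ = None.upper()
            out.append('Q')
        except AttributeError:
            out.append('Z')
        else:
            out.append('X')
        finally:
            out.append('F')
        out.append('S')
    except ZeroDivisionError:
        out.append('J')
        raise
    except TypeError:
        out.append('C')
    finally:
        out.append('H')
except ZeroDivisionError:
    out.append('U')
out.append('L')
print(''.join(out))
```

Execution trace: 'V' (try body) → 'Z' (inner except AttributeError) → 'F' (inner finally) → 'S' (try body, no exception) → 'H' (finally) → 'L' (after the try/except). Output: VZFSHL

Answer: VZFSHL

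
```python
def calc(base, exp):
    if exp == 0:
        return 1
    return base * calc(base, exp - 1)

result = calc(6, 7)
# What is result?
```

calc(6, 7) = 6 * 6 * 6 * 6 * 6 * 6 * 6 = 279936

Answer: 279936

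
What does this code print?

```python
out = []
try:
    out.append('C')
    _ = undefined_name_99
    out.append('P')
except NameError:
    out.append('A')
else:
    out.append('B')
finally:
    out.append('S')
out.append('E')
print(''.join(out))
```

Execution trace: 'C' (try body) → 'A' (except NameError) → 'S' (finally) → 'E' (after the try/except). Output: CASE

Answer: CASE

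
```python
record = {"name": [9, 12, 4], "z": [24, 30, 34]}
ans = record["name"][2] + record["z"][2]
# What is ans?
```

Trace:
`record = {"name": [9, 12, 4], "z": [24, 30, 34]}` → record = {'name': [9, 12, 4], 'z': [24, 30, 34]}
`ans = record["name"][2] + record["z"][2]` → ans = 38
So ans = 38

Answer: 38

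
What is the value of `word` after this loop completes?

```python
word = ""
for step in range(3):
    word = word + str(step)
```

Concatenate digits 0 to 2
`word` takes the values: "" → "0" → "01" → "012"

Answer: "012"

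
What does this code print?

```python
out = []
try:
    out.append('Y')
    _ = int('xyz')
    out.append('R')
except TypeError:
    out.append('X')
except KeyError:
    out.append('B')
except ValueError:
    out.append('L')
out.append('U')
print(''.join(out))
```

Execution trace: 'Y' (try body) → 'L' (except ValueError) → 'U' (after the try/except). Output: YLU

Answer: YLU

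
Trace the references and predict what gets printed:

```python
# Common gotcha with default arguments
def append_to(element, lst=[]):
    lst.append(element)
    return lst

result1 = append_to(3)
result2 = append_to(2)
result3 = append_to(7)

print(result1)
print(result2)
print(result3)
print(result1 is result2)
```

Key concept: mutable default argument gotcha.
Step by step:
`result1 = append_to(3)` → result1 = [3]
`result2 = append_to(2)` → result1 = [3, 2] (same object as result2); result2 = [3, 2] (same object as result1)
`result3 = append_to(7)` → result1 = [3, 2, 7] (same object as result2, result3); result2 = [3, 2, 7] (same object as result1, result3); result3 = [3, 2, 7] (same object as result1, result2)
`print(result1)` → prints [3, 2, 7]
`print(result2)` → prints [3, 2, 7]
`print(result3)` → prints [3, 2, 7]
`print(result1 is result2)` → prints True

Answer:
[3, 2, 7]
[3, 2, 7]
[3, 2, 7]
True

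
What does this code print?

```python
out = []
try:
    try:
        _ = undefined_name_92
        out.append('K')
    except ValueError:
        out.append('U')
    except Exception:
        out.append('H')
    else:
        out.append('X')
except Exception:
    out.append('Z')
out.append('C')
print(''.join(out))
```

Execution trace: 'H' (inner except Exception) → 'C' (after the try/except). Output: HC

Answer: HC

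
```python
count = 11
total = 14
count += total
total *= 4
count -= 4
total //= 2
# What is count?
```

Trace:
`count = 11` → count = 11
`total = 14` → total = 14
`count += total` → count = 25
`total *= 4` → total = 56
`count -= 4` → count = 21
`total //= 2` → total = 28
So count = 21

Answer: 21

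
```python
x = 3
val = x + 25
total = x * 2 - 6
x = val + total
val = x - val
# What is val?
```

Trace:
`x = 3` → x = 3
`val = x + 25` → val = 28
`total = x * 2 - 6` → total = 0
`x = val + total` → x = 28
`val = x - val` → val = 0
So val = 0

Answer: 0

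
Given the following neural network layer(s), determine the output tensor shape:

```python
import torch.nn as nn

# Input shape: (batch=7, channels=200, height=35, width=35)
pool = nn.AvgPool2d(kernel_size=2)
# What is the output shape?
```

Input: (7, 200, 35, 35) -> Output: (7, 200, 17, 17)

Answer: (7, 200, 17, 17)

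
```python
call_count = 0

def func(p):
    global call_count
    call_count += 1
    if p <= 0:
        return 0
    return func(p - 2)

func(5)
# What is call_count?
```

Linear recursion stepping by 2: 4 calls from p=5 down to ≤0.

Answer: 4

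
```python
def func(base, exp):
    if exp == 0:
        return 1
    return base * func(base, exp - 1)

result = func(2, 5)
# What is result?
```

func(2, 5) = 2 * 2 * 2 * 2 * 2 = 32

Answer: 32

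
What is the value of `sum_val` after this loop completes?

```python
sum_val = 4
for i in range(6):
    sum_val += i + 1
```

Start at 4, add 1 to 6 = 25
`sum_val` takes the values: 4 → 5 → 7 → 10 → 14 → 19 → 25

Answer: 25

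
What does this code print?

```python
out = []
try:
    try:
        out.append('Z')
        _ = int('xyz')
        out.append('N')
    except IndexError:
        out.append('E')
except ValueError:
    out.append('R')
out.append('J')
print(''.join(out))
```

Execution trace: 'Z' (try body) → 'R' (outer except ValueError) → 'J' (after the try/except). Output: ZRJ

Answer: ZRJ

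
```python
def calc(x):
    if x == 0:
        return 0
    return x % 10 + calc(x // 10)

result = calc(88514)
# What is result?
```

Sum of digits of 88514: 4 + 1 + 5 + 8 + 8 = 26

Answer: 26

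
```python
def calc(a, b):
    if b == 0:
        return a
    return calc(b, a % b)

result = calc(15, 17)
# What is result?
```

calc(15, 17) -> calc(17, 15) -> calc(15, 2) -> calc(2, 1) -> calc(1, 0) -> 1

Answer: 1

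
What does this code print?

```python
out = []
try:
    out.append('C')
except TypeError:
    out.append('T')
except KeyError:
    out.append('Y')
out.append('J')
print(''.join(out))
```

Execution trace: 'C' (try body, no exception) → 'J' (after the try/except). Output: CJ

Answer: CJ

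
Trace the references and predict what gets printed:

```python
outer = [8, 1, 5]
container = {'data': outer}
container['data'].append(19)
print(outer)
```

Key concept: dict holds reference to list.
Step by step:
`outer = [8, 1, 5]` → outer = [8, 1, 5]
`container = {'data': outer}` → container = {'data': [8, 1, 5]}
`container['data'].append(19)` → outer = [8, 1, 5, 19]; container = {'data': [8, 1, 5, 19]}
`print(outer)` → prints [8, 1, 5, 19]

Answer: [8, 1, 5, 19]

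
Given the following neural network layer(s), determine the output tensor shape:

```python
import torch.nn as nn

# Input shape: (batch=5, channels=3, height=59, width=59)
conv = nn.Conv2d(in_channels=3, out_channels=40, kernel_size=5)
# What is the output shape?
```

Input: (5, 3, 59, 59) -> Output: (5, 40, 55, 55)

Answer: (5, 40, 55, 55)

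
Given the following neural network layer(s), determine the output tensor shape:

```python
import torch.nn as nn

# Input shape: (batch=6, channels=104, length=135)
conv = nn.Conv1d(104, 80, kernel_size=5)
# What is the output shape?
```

Input: (6, 104, 135) -> Output: (6, 80, 131)

Answer: (6, 80, 131)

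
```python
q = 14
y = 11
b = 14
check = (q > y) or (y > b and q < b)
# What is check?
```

Trace:
`q = 14` → q = 14
`y = 11` → y = 11
`b = 14` → b = 14
`check = (q > y) or (y > b and q < b)` → check = True
So check = True

Answer: True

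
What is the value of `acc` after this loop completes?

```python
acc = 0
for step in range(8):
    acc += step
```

Sum of 0 to 7 = 28
`acc` takes the values: 0 → 1 → 3 → 6 → 10 → 15 → 21 → 28

Answer: 28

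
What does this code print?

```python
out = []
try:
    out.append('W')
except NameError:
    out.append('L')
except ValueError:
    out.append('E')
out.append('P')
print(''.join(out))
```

Execution trace: 'W' (try body, no exception) → 'P' (after the try/except). Output: WP

Answer: WP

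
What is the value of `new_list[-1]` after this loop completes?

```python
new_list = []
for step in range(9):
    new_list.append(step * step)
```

Last element of squares 0 to 8
`new_list` takes the values: [] → [0] → [0, 1] → [0, 1, 4] → [0, 1, 4, 9] → [0, 1, 4, 9, 16] → [0, 1, 4, 9, 16, 25] → [0, 1, 4, 9, 16, 25, 36] → [0, 1, 4, 9, 16, 25, 36, 49] → [0, 1, 4, 9, 16, 25, 36, 49, 64]
So `new_list[-1]` = 64

Answer: 64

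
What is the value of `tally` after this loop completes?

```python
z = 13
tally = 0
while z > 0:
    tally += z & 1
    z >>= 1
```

Count set bits in 13 (binary: 0b1101)
`tally` takes the values: 0 → 1 → 2 → 3

Answer: 3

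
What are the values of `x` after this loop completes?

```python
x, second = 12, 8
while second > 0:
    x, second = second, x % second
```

GCD of 12 and 8
`x` takes the values: 12 → 8 → 4

Answer: 4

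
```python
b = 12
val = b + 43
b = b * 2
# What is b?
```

Trace:
`b = 12` → b = 12
`val = b + 43` → val = 55
`b = b * 2` → b = 24
So b = 24

Answer: 24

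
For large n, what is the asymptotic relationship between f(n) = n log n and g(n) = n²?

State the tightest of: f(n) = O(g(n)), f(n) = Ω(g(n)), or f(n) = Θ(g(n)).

n log n vs n²: f(n) = O(g(n)) but not Ω(g(n)) — n² grows strictly faster than n log n.

Answer: f(n) = O(g(n)) but not Ω(g(n)) — n² grows strictly faster than n log n.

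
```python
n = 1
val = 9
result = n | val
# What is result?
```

Trace:
`n = 1` → n = 1
`val = 9` → val = 9
`result = n | val` → result = 9
So result = 9

Answer: 9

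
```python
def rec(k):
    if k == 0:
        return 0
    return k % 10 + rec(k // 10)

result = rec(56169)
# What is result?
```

Sum of digits of 56169: 9 + 6 + 1 + 6 + 5 = 27

Answer: 27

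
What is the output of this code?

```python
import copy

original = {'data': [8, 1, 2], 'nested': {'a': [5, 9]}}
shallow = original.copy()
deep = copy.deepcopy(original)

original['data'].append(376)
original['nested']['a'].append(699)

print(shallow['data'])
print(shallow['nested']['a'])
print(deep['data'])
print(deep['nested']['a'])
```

Key concept: comparing shallow vs deep copy.
Step by step:
`original = {'data': [8, 1, 2], 'nested': {'a': [5, 9]}}` → original = {'data': [8, 1, 2], 'nested': {'a': [5, 9]}}
`shallow = original.copy()` → shallow = {'data': [8, 1, 2], 'nested': {'a': [5, 9]}}
`deep = copy.deepcopy(original)` → deep = {'data': [8, 1, 2], 'nested': {'a': [5, 9]}}
`original['data'].append(376)` → original = {'data': [8, 1, 2, 376], 'nested': {'a': [5, 9]}}; shallow = {'data': [8, 1, 2, 376], 'nested': {'a': [5, 9]}}
`original['nested']['a'].append(699)` → original = {'data': [8, 1, 2, 376], 'nested': {'a': [5, 9, 699]}}; shallow = {'data': [8, 1, 2, 376], 'nested': {'a': [5, 9, 699]}}
`print(shallow['data'])` → prints [8, 1, 2, 376]
`print(shallow['nested']['a'])` → prints [5, 9, 699]
`print(deep['data'])` → prints [8, 1, 2]
`print(deep['nested']['a'])` → prints [5, 9]

Answer:
[8, 1, 2, 376]
[5, 9, 699]
[8, 1, 2]
[5, 9]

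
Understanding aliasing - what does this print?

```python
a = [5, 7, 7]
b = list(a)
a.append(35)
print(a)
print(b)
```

Key concept: list() constructor creates copy.
Step by step:
`a = [5, 7, 7]` → a = [5, 7, 7]
`b = list(a)` → b = [5, 7, 7]
`a.append(35)` → a = [5, 7, 7, 35]
`print(a)` → prints [5, 7, 7, 35]
`print(b)` → prints [5, 7, 7]

Answer:
[5, 7, 7, 35]
[5, 7, 7]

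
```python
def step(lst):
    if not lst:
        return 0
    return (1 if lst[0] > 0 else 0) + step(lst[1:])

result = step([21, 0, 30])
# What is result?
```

Count of positive elements in [21, 0, 30] = 2

Answer: 2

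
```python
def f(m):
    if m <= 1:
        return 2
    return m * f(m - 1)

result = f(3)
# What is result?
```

f(3) = 3 * 2 * 2 = 12

Answer: 12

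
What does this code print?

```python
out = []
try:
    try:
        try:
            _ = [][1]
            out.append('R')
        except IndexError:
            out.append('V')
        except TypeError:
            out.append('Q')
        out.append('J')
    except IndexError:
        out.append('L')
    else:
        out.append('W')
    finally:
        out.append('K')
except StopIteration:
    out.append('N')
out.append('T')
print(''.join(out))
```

Execution trace: 'V' (inner except IndexError) → 'J' (try body, no exception) → 'W' (else) → 'K' (finally) → 'T' (after the try/except). Output: VJWKT

Answer: VJWKT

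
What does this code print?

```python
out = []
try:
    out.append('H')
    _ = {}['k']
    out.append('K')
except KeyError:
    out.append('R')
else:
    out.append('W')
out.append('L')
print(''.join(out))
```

Execution trace: 'H' (try body) → 'R' (except KeyError) → 'L' (after the try/except). Output: HRL

Answer: HRL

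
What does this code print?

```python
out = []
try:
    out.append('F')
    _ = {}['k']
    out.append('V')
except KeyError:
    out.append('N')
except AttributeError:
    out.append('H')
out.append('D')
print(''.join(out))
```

Execution trace: 'F' (try body) → 'N' (except KeyError) → 'D' (after the try/except). Output: FND

Answer: FND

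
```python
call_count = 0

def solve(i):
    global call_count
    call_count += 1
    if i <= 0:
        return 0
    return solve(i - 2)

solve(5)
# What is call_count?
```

Linear recursion stepping by 2: 4 calls from i=5 down to ≤0.

Answer: 4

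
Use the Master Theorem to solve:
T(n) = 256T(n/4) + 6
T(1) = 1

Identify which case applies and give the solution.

a=256, b=4, f(n)=6. log_4(256) = 4. Since c=0 < 4, Case 1 applies: T(n) = Θ(n^log_b(a)) = O(n^4).

Answer: O(n^4) - Case 1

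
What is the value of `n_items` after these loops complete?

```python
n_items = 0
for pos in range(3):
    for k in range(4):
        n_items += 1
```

3 * 4 = 12
`n_items` takes the values: 0 → 1 → 2 → 3 → 4 → 5 → 6 → 7 → 8 → 9 → 10 → 11 → 12

Answer: 12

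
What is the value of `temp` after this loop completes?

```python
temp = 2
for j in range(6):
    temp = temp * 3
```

Multiply by 3, 6 times: 2 * 3^6 = 1458
`temp` takes the values: 2 → 6 → 18 → 54 → 162 → 486 → 1458

Answer: 1458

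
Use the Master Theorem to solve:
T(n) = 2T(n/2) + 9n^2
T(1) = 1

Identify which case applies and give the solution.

a=2, b=2, f(n)=9n^2. log_2(2) = 1. Since c=2 > 1 and the regularity condition holds (2(n/2)^2 = (2/2^2)n^2 with 2/2^2 < 1), Case 3 applies: T(n) = Θ(f(n)) = O(n^2).

Answer: O(n^2) - Case 3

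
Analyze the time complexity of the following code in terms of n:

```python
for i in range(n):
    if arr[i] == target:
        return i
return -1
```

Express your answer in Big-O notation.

This is Linear search in an array. Time complexity: O(n).

Answer: O(n)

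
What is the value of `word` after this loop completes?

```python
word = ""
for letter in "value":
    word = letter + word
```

Reverse 'value'
`word` takes the values: "" → "v" → "av" → "lav" → "ulav" → "eulav"

Answer: "eulav"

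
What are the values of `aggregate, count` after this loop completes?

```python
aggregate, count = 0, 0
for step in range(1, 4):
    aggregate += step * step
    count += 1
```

Sum of squares and count
`aggregate, count` takes the values: (0, 0) → (1, 0) → (1, 1) → (5, 1) → (5, 2) → (14, 2) → (14, 3)

Answer: 14, 3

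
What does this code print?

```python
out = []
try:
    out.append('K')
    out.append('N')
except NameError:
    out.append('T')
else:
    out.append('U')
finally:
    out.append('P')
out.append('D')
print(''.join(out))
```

Execution trace: 'K' (try body) → 'N' (try body, no exception) → 'U' (else) → 'P' (finally) → 'D' (after the try/except). Output: KNUPD

Answer: KNUPD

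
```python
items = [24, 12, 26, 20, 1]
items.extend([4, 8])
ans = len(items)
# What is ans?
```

Trace:
`items = [24, 12, 26, 20, 1]` → items = [24, 12, 26, 20, 1]
`items.extend([4, 8])` → items = [24, 12, 26, 20, 1, 4, 8]
`ans = len(items)` → ans = 7
So ans = 7

Answer: 7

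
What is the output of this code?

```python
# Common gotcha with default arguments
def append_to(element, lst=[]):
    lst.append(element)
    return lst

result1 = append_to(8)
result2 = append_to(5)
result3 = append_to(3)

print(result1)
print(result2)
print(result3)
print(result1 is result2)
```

Key concept: mutable default argument gotcha.
Step by step:
`result1 = append_to(8)` → result1 = [8]
`result2 = append_to(5)` → result1 = [8, 5] (same object as result2); result2 = [8, 5] (same object as result1)
`result3 = append_to(3)` → result1 = [8, 5, 3] (same object as result2, result3); result2 = [8, 5, 3] (same object as result1, result3); result3 = [8, 5, 3] (same object as result1, result2)
`print(result1)` → prints [8, 5, 3]
`print(result2)` → prints [8, 5, 3]
`print(result3)` → prints [8, 5, 3]
`print(result1 is result2)` → prints True

Answer:
[8, 5, 3]
[8, 5, 3]
[8, 5, 3]
True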